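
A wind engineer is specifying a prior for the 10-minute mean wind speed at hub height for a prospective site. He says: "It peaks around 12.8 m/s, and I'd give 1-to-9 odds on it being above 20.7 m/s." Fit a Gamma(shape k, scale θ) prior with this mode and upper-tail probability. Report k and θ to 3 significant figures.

k ≈ 9.14, θ ≈ 1.57

Gamma(k,θ) with k>1 has mode (k−1)θ, so θ = 12.8/(k−1).
Need P(X < 20.7) = 0.9 with θ tied to k this way. Start at k = 2, θ = 12.8: P(X<20.7) ≈ 0.481.
Too low — raise k to concentrate. Iterating converges to k ≈ 9.14.
Then θ = 12.8/(9.14−1) ≈ 1.57.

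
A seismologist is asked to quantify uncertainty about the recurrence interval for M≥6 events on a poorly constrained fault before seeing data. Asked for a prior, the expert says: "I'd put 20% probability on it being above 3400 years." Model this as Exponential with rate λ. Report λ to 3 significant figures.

λ ≈ 0.000473

P(T > 3400.0) = e^(−λ·3400.0) = 0.2, so λ = −ln(0.2)/3400.0 = 0.000473.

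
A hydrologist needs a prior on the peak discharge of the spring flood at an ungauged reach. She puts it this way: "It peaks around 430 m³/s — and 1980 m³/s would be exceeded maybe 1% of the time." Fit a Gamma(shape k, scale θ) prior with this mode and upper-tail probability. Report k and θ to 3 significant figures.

k ≈ 2.72, θ ≈ 250

Gamma(k,θ) with k>1 has mode (k−1)θ, so θ = 430/(k−1).
Need P(X < 1980) = 0.99 with θ tied to k this way. Start at k = 2, θ = 430: P(X<1980) ≈ 0.944.
Too low — raise k to concentrate. Iterating converges to k ≈ 2.72.
Then θ = 430/(2.72−1) ≈ 250.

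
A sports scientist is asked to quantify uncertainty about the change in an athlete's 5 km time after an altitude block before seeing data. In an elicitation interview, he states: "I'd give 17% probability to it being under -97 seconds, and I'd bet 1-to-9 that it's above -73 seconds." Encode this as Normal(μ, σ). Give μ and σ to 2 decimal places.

μ = -86.76, σ = 10.73

The p-quantile of Normal(μ,σ) is μ + z_p·σ, with z_{0.17} = -0.9542 and z_{0.9} = 1.282.
Eliminate σ: μ = (z₂·x₁ − z₁·x₂)/(z₂ − z₁) = (1.282·-97 − (-0.9542)·-73)/2.236 = -86.76.
Then σ = (x₂ − x₁)/(z₂ − z₁) = (-73 − -97)/2.236 = 10.73.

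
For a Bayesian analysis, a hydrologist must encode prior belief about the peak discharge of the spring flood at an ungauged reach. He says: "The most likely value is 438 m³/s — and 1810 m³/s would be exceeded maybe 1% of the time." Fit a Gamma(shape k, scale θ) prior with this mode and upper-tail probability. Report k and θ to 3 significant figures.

Gamma(k,θ) with k>1 has mode (k−1)θ, so θ = 438/(k−1).
Need P(X < 1810) = 0.99 with θ tied to k this way. Start at k = 2, θ = 438: P(X<1810) ≈ 0.918.
Too low — raise k to concentrate. Iterating converges to k ≈ 3.06.
Then θ = 438/(3.06−1) ≈ 213.

k ≈ 3.06, θ ≈ 213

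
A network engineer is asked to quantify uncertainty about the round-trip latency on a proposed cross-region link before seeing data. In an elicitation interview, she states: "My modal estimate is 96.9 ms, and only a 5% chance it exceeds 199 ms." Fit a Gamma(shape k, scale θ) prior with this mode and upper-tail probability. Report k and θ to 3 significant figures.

Gamma(k,θ) with k>1 has mode (k−1)θ, so θ = 96.9/(k−1).
Need P(X < 199) = 0.95 with θ tied to k this way. Start at k = 2, θ = 96.9: P(X<199) ≈ 0.608.
Too low — raise k to concentrate. Iterating converges to k ≈ 6.34.
Then θ = 96.9/(6.34−1) ≈ 18.1.

k ≈ 6.34, θ ≈ 18.1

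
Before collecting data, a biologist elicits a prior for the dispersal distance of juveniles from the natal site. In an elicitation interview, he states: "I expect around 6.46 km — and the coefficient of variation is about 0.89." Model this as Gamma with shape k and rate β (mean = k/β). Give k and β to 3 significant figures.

k ≈ 1.26, β ≈ 0.195

For Gamma(k, rate β): mean = k/β, variance = k/β², so CV = 1/√k.
CV = 0.89, hence k = 1/CV² = 1.26.
Then β = k/mean = 1.26/6.46 = 0.195.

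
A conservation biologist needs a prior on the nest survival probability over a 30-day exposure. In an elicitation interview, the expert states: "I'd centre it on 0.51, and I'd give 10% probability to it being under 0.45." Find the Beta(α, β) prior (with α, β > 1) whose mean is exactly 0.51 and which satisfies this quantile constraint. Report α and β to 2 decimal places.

With mean 0.51 fixed, write α = 0.51s, β = 0.49s where s = α+β.
Need P(θ < 0.45) = 0.1 under Beta(0.51s, 0.49s). Normal approximation: (q−m)/√(m(1−m)/s) ≈ z_{0.1} = -1.28, so s ≈ 0.51·0.49·(-1.28)²/(0.45−0.51)² = 114.0.
At s = 114.0: P(θ<0.45) ≈ 0.100. Adjusting to match 0.1 gives s ≈ 113.83.
So α = 0.51·113.83 ≈ 58.05, β = 0.49·113.83 ≈ 55.78.

α ≈ 58.05, β ≈ 55.78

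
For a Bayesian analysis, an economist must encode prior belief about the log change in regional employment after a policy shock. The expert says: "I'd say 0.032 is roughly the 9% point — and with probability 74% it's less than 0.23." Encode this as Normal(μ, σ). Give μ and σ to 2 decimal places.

For Normal(μ,σ), the p-quantile is μ + z_p·σ. Here z_{0.09} = -1.341, z_{0.74} = 0.6433.
So 0.032 = μ − 1.341σ and 0.23 = μ + 0.6433σ.
Subtracting: σ = (0.23 − 0.032)/(0.6433 − (-1.341)) = 0.10.
Then μ = 0.032 − (-1.341)·0.10 = 0.17.

μ = 0.17, σ = 0.10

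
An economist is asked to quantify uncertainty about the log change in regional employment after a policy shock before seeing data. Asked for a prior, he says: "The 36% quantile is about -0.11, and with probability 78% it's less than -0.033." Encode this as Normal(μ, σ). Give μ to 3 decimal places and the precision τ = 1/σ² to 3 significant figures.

μ = -0.086, τ = 216

For Normal(μ,σ), the p-quantile is μ + z_p·σ. Here z_{0.36} = -0.3585, z_{0.78} = 0.7722.
So -0.11 = μ − 0.3585σ and -0.033 = μ + 0.7722σ.
Subtracting: σ = (-0.033 − -0.11)/(0.7722 − (-0.3585)) = 0.068.
Then μ = -0.11 − (-0.3585)·0.068 = -0.086.
Precision τ = 1/σ² = 1/0.0681² = 216.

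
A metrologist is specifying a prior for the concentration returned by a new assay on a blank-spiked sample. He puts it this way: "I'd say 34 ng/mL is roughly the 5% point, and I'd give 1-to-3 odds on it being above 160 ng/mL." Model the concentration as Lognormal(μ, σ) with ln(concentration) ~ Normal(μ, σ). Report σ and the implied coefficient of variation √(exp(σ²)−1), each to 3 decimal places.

If T ~ Lognormal(μ,σ) then ln T ~ Normal(μ,σ), so the p-quantile of ln T is μ + z_p·σ.
ln(34) = 3.526 and ln(160) = 5.075; z_{0.05} = -1.645, z_{0.75} = 0.6745.
σ = (5.075 − 3.526)/(0.6745 − (-1.645)) = 0.668.
μ = 3.526 − (-1.645)·0.668 = 4.625.
CV = √(exp(σ²)−1) = √(exp(0.4459)−1) = 0.750.

σ ≈ 0.668, CV ≈ 0.750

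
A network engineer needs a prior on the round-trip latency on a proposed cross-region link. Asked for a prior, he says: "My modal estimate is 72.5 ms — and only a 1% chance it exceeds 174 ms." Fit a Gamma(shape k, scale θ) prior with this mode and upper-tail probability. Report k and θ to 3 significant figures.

k ≈ 7.18, θ ≈ 11.7

Gamma(k,θ) with k>1 has mode (k−1)θ, so θ = 72.5/(k−1).
Need P(X < 174) = 0.99 with θ tied to k this way. Start at k = 2, θ = 72.5: P(X<174) ≈ 0.692.
Too low — raise k to concentrate. Iterating converges to k ≈ 7.18.
Then θ = 72.5/(7.18−1) ≈ 11.7.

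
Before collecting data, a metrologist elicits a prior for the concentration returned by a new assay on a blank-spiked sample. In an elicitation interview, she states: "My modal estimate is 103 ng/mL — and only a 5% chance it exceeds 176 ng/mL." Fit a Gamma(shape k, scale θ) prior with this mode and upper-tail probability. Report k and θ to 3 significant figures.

k ≈ 10.7, θ ≈ 10.6

Gamma(k,θ) with k>1 has mode (k−1)θ, so θ = 103/(k−1).
Need P(X < 176) = 0.95 with θ tied to k this way. Start at k = 2, θ = 103: P(X<176) ≈ 0.509.
Too low — raise k to concentrate. Iterating converges to k ≈ 10.7.
Then θ = 103/(10.7−1) ≈ 10.6.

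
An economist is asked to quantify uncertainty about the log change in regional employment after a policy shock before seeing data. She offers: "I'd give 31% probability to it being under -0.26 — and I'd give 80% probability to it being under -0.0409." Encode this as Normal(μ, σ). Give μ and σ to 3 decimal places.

For Normal(μ,σ), the p-quantile is μ + z_p·σ. Here z_{0.31} = -0.4959, z_{0.8} = 0.8416.
So -0.26 = μ − 0.4959σ and -0.0409 = μ + 0.8416σ.
Subtracting: σ = (-0.0409 − -0.26)/(0.8416 − (-0.4959)) = 0.164.
Then μ = -0.26 − (-0.4959)·0.164 = -0.179.

μ = -0.179, σ = 0.164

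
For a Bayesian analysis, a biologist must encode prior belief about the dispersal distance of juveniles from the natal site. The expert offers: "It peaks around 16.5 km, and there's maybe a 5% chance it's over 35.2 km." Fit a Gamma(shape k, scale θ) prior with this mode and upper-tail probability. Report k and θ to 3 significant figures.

Gamma(k,θ) with k>1 has mode (k−1)θ, so θ = 16.5/(k−1).
Need P(X < 35.2) = 0.95 with θ tied to k this way. Start at k = 2, θ = 16.5: P(X<35.2) ≈ 0.629.
Too low — raise k to concentrate. Iterating converges to k ≈ 5.8.
Then θ = 16.5/(5.8−1) ≈ 3.43.

k ≈ 5.8, θ ≈ 3.43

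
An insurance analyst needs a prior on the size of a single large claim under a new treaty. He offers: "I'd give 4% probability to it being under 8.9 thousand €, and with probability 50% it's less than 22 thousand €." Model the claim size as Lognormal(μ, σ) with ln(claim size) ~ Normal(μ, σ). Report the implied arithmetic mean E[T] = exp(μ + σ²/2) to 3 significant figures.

If T ~ Lognormal(μ,σ) then ln T ~ Normal(μ,σ), so the p-quantile of ln T is μ + z_p·σ.
ln(8.9) = 2.186 and ln(22) = 3.091; z_{0.04} = -1.751, z_{0.5} = 0.
σ = (3.091 − 2.186)/(0 − (-1.751)) = 0.517.
μ = 2.186 − (-1.751)·0.517 = 3.091.
E[T] = exp(μ + σ²/2) = exp(3.091 + 0.1336) = 25.1 thousand €.

E[T] ≈ 25.1 thousand €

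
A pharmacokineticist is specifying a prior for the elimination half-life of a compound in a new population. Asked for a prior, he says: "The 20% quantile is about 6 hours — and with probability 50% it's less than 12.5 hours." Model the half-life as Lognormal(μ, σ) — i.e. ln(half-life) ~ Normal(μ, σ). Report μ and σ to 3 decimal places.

μ ≈ 2.526, σ ≈ 0.872

If T ~ Lognormal(μ,σ) then ln T ~ Normal(μ,σ), so the p-quantile of ln T is μ + z_p·σ.
ln(6) = 1.792 and ln(12.5) = 2.526; z_{0.2} = -0.8416, z_{0.5} = 0.
σ = (2.526 − 1.792)/(0 − (-0.8416)) = 0.872.
μ = 1.792 − (-0.8416)·0.872 = 2.526.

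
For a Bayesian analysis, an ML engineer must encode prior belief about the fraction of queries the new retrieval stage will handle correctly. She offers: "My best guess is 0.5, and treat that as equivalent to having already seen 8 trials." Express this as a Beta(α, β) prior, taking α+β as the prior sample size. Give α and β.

Under the effective-sample-size interpretation, Beta(α, β) has prior mean α/(α+β) and prior sample size α+β.
So α+β = 8 and α/(α+β) = 0.5, giving α = 0.5·8 = 4 and β = 8 − 4 = 4.

α = 4, β = 4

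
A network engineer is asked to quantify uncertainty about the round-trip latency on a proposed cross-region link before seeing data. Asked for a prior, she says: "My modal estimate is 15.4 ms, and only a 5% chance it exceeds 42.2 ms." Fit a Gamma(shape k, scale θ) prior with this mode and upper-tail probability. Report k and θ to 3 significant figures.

Gamma(k,θ) with k>1 has mode (k−1)θ, so θ = 15.4/(k−1).
Need P(X < 42.2) = 0.95 with θ tied to k this way. Start at k = 2, θ = 15.4: P(X<42.2) ≈ 0.759.
Too low — raise k to concentrate. Iterating converges to k ≈ 3.64.
Then θ = 15.4/(3.64−1) ≈ 5.83.

k ≈ 3.64, θ ≈ 5.83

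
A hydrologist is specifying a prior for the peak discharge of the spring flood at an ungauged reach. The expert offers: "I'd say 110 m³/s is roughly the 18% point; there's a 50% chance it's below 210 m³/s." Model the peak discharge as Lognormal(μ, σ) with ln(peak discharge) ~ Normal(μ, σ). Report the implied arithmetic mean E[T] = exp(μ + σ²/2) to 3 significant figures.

E[T] ≈ 270 m³/s

If T ~ Lognormal(μ,σ) then ln T ~ Normal(μ,σ), so the p-quantile of ln T is μ + z_p·σ.
ln(110) = 4.7 and ln(210) = 5.347; z_{0.18} = -0.9154, z_{0.5} = 0.
σ = (5.347 − 4.7)/(0 − (-0.9154)) = 0.706.
μ = 4.7 − (-0.9154)·0.706 = 5.347.
E[T] = exp(μ + σ²/2) = exp(5.347 + 0.2495) = 270 m³/s.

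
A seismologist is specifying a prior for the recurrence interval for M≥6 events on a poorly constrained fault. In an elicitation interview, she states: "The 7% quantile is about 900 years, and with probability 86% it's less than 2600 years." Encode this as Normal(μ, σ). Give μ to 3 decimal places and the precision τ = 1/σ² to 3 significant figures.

For Normal(μ,σ), the p-quantile is μ + z_p·σ. Here z_{0.07} = -1.476, z_{0.86} = 1.08.
So 900 = μ − 1.476σ and 2600 = μ + 1.08σ.
Subtracting: σ = (2600 − 900)/(1.08 − (-1.476)) = 665.073.
Then μ = 900 − (-1.476)·665.073 = 1881.509.
Precision τ = 1/σ² = 1/665.1² = 2.26e-06.

μ = 1881.509, τ = 2.26e-06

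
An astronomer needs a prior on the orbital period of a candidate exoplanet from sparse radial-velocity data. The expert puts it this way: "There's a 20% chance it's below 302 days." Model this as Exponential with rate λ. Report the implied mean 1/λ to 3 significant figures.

P(T < 302.0) = 1 − e^(−λ·302.0) = 0.2, so λ = −ln(1−0.2)/302.0 = −ln(0.8)/302.0 = 0.000739.
Mean = 1/λ = 1350 days.

mean ≈ 1350 days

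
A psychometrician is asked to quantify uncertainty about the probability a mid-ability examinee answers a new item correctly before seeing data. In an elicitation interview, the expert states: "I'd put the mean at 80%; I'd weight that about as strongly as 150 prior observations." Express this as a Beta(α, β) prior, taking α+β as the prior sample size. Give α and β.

α = 120, β = 30

Under the effective-sample-size interpretation, Beta(α, β) has prior mean α/(α+β) and prior sample size α+β.
So α+β = 150 and α/(α+β) = 0.8, giving α = 0.8·150 = 120 and β = 150 − 120 = 30.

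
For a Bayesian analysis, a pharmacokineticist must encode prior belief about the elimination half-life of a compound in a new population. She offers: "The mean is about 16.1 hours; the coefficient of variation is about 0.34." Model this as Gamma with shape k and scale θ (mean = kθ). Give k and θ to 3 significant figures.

For Gamma(k, scale θ): mean = kθ, variance = kθ², so CV = 1/√k.
CV = 0.34, hence k = 1/CV² = 8.65.
Then θ = mean/k = 16.1/8.65 = 1.86.

k ≈ 8.65, θ ≈ 1.86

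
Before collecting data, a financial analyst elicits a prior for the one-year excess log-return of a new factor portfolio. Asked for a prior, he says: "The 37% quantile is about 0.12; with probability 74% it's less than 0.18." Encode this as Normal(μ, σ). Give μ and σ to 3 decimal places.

For Normal(μ,σ), the p-quantile is μ + z_p·σ. Here z_{0.37} = -0.3319, z_{0.74} = 0.6433.
So 0.12 = μ − 0.3319σ and 0.18 = μ + 0.6433σ.
Subtracting: σ = (0.18 − 0.12)/(0.6433 − (-0.3319)) = 0.062.
Then μ = 0.12 − (-0.3319)·0.062 = 0.140.

μ = 0.140, σ = 0.062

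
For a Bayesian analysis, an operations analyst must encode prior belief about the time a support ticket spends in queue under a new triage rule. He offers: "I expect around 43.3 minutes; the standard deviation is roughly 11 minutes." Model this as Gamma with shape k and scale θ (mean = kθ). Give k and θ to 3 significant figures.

For Gamma(k, scale θ): mean = kθ, variance = kθ², so CV = 1/√k.
CV = SD/mean = 11/43.3 = 0.254, hence k = 1/CV² = 15.5.
Then θ = mean/k = 43.3/15.5 = 2.79.

k ≈ 15.5, θ ≈ 2.79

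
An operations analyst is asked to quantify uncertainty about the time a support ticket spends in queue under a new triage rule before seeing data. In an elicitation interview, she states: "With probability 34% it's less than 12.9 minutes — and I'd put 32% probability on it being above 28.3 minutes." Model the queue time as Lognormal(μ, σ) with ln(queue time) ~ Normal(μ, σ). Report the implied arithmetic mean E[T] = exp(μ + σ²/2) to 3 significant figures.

If T ~ Lognormal(μ,σ) then ln T ~ Normal(μ,σ), so the p-quantile of ln T is μ + z_p·σ.
ln(12.9) = 2.557 and ln(28.3) = 3.343; z_{0.34} = -0.4125, z_{0.68} = 0.4677.
σ = (3.343 − 2.557)/(0.4677 − (-0.4125)) = 0.893.
μ = 2.557 − (-0.4125)·0.893 = 2.925.
E[T] = exp(μ + σ²/2) = exp(2.925 + 0.3984) = 27.8 minutes.

E[T] ≈ 27.8 minutes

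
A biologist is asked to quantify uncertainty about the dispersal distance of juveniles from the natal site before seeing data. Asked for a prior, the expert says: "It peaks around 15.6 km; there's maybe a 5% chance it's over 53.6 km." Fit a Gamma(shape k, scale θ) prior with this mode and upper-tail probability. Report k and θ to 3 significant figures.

Gamma(k,θ) with k>1 has mode (k−1)θ, so θ = 15.6/(k−1).
Need P(X < 53.6) = 0.95 with θ tied to k this way. Start at k = 2, θ = 15.6: P(X<53.6) ≈ 0.857.
Too low — raise k to concentrate. Iterating converges to k ≈ 2.7.
Then θ = 15.6/(2.7−1) ≈ 9.17.

k ≈ 2.7, θ ≈ 9.17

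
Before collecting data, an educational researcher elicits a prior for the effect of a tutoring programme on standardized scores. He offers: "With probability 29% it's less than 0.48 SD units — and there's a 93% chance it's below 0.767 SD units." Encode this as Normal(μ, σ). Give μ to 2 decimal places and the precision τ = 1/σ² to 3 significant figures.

The p-quantile of Normal(μ,σ) is μ + z_p·σ, with z_{0.29} = -0.5534 and z_{0.93} = 1.476.
Eliminate σ: μ = (z₂·x₁ − z₁·x₂)/(z₂ − z₁) = (1.476·0.48 − (-0.5534)·0.767)/2.029 = 0.56.
Then σ = (x₂ − x₁)/(z₂ − z₁) = (0.767 − 0.48)/2.029 = 0.14.
Precision τ = 1/σ² = 1/0.1414² = 50.

μ = 0.56, τ = 50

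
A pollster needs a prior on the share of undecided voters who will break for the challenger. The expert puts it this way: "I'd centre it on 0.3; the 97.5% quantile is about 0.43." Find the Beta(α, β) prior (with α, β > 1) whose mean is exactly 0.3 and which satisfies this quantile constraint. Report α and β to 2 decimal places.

With mean 0.3 fixed, write α = 0.3s, β = 0.7s where s = α+β.
Need P(θ < 0.43) = 0.975 under Beta(0.3s, 0.7s). Normal approximation: (q−m)/√(m(1−m)/s) ≈ z_{0.975} = 1.96, so s ≈ 0.3·0.7·(1.96)²/(0.43−0.3)² = 47.7.
At s = 47.7: P(θ<0.43) ≈ 0.970. Adjusting to match 0.975 gives s ≈ 51.99.
So α = 0.3·51.99 ≈ 15.60, β = 0.7·51.99 ≈ 36.39.

α ≈ 15.60, β ≈ 36.39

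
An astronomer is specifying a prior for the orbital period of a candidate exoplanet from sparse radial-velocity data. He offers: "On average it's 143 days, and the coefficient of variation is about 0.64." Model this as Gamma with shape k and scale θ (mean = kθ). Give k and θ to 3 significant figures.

k ≈ 2.44, θ ≈ 58.6

For Gamma(k, scale θ): mean = kθ, variance = kθ², so CV = 1/√k.
CV = 0.64, hence k = 1/CV² = 2.44.
Then θ = mean/k = 143/2.44 = 58.6.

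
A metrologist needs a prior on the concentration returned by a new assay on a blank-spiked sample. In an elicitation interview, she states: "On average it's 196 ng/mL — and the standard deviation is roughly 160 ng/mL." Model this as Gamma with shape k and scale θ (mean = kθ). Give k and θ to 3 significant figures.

For Gamma(k, scale θ): mean = kθ, variance = kθ², so CV = 1/√k.
CV = SD/mean = 160/196 = 0.8163, hence k = 1/CV² = 1.5.
Then θ = mean/k = 196/1.5 = 131.

k ≈ 1.5, θ ≈ 131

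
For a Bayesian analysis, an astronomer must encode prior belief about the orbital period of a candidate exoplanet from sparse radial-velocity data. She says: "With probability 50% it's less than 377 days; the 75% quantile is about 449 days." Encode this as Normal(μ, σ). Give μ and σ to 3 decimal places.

μ = 377.000, σ = 106.747

The p-quantile of Normal(μ,σ) is μ + z_p·σ, with z_{0.5} = 0 and z_{0.75} = 0.6745.
Eliminate σ: μ = (z₂·x₁ − z₁·x₂)/(z₂ − z₁) = (0.6745·377 − (0)·449)/0.6745 = 377.000.
Then σ = (x₂ − x₁)/(z₂ − z₁) = (449 − 377)/0.6745 = 106.747.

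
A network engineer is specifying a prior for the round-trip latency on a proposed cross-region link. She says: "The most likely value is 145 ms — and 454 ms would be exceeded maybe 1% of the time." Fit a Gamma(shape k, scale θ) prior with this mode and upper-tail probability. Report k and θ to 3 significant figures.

Gamma(k,θ) with k>1 has mode (k−1)θ, so θ = 145/(k−1).
Need P(X < 454) = 0.99 with θ tied to k this way. Start at k = 2, θ = 145: P(X<454) ≈ 0.820.
Too low — raise k to concentrate. Iterating converges to k ≈ 4.42.
Then θ = 145/(4.42−1) ≈ 42.4.

k ≈ 4.42, θ ≈ 42.4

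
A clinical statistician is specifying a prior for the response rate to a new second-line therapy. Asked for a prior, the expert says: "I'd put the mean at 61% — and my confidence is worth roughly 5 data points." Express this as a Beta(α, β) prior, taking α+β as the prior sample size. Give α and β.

α = 3.05, β = 1.95

Under the effective-sample-size interpretation, Beta(α, β) has prior mean α/(α+β) and prior sample size α+β.
So α+β = 5 and α/(α+β) = 0.61, giving α = 0.61·5 = 3.05 and β = 5 − 3.05 = 1.95.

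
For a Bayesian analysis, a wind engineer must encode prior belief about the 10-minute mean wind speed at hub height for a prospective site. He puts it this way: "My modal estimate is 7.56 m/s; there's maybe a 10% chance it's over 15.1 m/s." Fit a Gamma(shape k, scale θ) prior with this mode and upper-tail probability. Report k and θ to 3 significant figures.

Gamma(k,θ) with k>1 has mode (k−1)θ, so θ = 7.56/(k−1).
Need P(X < 15.1) = 0.9 with θ tied to k this way. Start at k = 2, θ = 7.56: P(X<15.1) ≈ 0.593.
Too low — raise k to concentrate. Iterating converges to k ≈ 5.01.
Then θ = 7.56/(5.01−1) ≈ 1.89.

k ≈ 5.01, θ ≈ 1.89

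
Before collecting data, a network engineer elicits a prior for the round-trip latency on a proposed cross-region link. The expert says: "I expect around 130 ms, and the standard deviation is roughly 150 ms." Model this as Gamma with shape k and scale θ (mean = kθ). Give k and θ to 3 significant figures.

For Gamma(k, scale θ): mean = kθ, variance = kθ², so CV = 1/√k.
CV = SD/mean = 150/130 = 1.154, hence k = 1/CV² = 0.751.
Then θ = mean/k = 130/0.751 = 173.

k ≈ 0.751, θ ≈ 173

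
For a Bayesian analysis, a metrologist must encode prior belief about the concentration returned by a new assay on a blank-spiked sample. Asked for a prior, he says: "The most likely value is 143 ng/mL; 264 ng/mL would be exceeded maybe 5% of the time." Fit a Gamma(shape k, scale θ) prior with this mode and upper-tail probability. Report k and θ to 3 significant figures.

k ≈ 8.41, θ ≈ 19.3

Gamma(k,θ) with k>1 has mode (k−1)θ, so θ = 143/(k−1).
Need P(X < 264) = 0.95 with θ tied to k this way. Start at k = 2, θ = 143: P(X<264) ≈ 0.551.
Too low — raise k to concentrate. Iterating converges to k ≈ 8.41.
Then θ = 143/(8.41−1) ≈ 19.3.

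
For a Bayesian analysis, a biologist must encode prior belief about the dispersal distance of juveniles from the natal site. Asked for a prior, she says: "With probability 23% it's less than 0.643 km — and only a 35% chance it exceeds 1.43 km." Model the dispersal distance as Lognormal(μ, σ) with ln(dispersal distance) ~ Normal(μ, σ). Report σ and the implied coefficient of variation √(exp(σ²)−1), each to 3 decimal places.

If T ~ Lognormal(μ,σ) then ln T ~ Normal(μ,σ), so the p-quantile of ln T is μ + z_p·σ.
ln(0.643) = -0.4416 and ln(1.43) = 0.3577; z_{0.23} = -0.7388, z_{0.65} = 0.3853.
σ = (0.3577 − -0.4416)/(0.3853 − (-0.7388)) = 0.711.
μ = -0.4416 − (-0.7388)·0.711 = 0.084.
CV = √(exp(σ²)−1) = √(exp(0.5055)−1) = 0.811.

σ ≈ 0.711, CV ≈ 0.811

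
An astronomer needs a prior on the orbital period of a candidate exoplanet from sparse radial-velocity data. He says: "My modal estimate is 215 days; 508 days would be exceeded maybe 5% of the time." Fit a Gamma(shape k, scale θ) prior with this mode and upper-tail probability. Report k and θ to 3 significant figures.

Gamma(k,θ) with k>1 has mode (k−1)θ, so θ = 215/(k−1).
Need P(X < 508) = 0.95 with θ tied to k this way. Start at k = 2, θ = 215: P(X<508) ≈ 0.683.
Too low — raise k to concentrate. Iterating converges to k ≈ 4.7.
Then θ = 215/(4.7−1) ≈ 58.2.

k ≈ 4.7, θ ≈ 58.2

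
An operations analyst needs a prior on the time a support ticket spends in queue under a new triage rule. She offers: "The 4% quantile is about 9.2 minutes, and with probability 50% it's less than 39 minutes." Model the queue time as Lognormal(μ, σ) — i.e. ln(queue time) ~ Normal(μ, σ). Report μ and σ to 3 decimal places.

μ ≈ 3.664, σ ≈ 0.825

If T ~ Lognormal(μ,σ) then ln T ~ Normal(μ,σ), so the p-quantile of ln T is μ + z_p·σ.
ln(9.2) = 2.219 and ln(39) = 3.664; z_{0.04} = -1.751, z_{0.5} = 0.
σ = (3.664 − 2.219)/(0 − (-1.751)) = 0.825.
μ = 2.219 − (-1.751)·0.825 = 3.664.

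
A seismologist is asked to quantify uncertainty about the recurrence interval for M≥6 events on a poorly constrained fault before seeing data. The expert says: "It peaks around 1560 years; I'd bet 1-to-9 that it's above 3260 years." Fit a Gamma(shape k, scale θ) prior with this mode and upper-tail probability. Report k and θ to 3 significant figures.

k ≈ 4.54, θ ≈ 441

Gamma(k,θ) with k>1 has mode (k−1)θ, so θ = 1560/(k−1).
Need P(X < 3260) = 0.9 with θ tied to k this way. Start at k = 2, θ = 1560: P(X<3260) ≈ 0.618.
Too low — raise k to concentrate. Iterating converges to k ≈ 4.54.
Then θ = 1560/(4.54−1) ≈ 441.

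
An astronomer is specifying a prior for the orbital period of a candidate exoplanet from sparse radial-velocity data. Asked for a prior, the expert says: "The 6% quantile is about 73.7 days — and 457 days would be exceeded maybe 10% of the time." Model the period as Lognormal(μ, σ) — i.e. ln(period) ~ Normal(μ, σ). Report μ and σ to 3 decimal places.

If T ~ Lognormal(μ,σ) then ln T ~ Normal(μ,σ), so the p-quantile of ln T is μ + z_p·σ.
ln(73.7) = 4.3 and ln(457) = 6.125; z_{0.06} = -1.555, z_{0.9} = 1.282.
σ = (6.125 − 4.3)/(1.282 − (-1.555)) = 0.643.
μ = 4.3 − (-1.555)·0.643 = 5.300.

μ ≈ 5.300, σ ≈ 0.643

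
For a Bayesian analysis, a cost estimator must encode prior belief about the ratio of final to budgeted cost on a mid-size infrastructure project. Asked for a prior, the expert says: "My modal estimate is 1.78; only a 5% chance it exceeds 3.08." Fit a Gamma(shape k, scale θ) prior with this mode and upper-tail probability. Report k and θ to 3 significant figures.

k ≈ 10.3, θ ≈ 0.192

Gamma(k,θ) with k>1 has mode (k−1)θ, so θ = 1.78/(k−1).
Need P(X < 3.08) = 0.95 with θ tied to k this way. Start at k = 2, θ = 1.78: P(X<3.08) ≈ 0.516.
Too low — raise k to concentrate. Iterating converges to k ≈ 10.3.
Then θ = 1.78/(10.3−1) ≈ 0.192.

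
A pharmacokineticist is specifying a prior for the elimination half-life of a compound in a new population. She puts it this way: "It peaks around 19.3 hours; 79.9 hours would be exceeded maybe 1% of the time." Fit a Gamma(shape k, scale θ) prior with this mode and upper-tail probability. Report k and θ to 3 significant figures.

k ≈ 3.05, θ ≈ 9.41

Gamma(k,θ) with k>1 has mode (k−1)θ, so θ = 19.3/(k−1).
Need P(X < 79.9) = 0.99 with θ tied to k this way. Start at k = 2, θ = 19.3: P(X<79.9) ≈ 0.918.
Too low — raise k to concentrate. Iterating converges to k ≈ 3.05.
Then θ = 19.3/(3.05−1) ≈ 9.41.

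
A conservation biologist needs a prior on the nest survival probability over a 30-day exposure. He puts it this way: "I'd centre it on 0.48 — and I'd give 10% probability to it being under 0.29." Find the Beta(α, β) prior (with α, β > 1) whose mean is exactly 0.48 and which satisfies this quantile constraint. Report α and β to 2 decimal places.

α ≈ 5.23, β ≈ 5.66

With mean 0.48 fixed, write α = 0.48s, β = 0.52s where s = α+β.
Need P(θ < 0.29) = 0.1 under Beta(0.48s, 0.52s). Normal approximation: (q−m)/√(m(1−m)/s) ≈ z_{0.1} = -1.28, so s ≈ 0.48·0.52·(-1.28)²/(0.29−0.48)² = 11.4.
At s = 11.4: P(θ<0.29) ≈ 0.095. Adjusting to match 0.1 gives s ≈ 10.89.
So α = 0.48·10.89 ≈ 5.23, β = 0.52·10.89 ≈ 5.66.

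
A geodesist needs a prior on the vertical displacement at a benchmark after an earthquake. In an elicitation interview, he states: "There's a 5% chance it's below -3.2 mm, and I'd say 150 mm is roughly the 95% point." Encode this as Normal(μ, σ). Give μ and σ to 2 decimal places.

For Normal(μ,σ), the p-quantile is μ + z_p·σ. Here z_{0.05} = -1.645, z_{0.95} = 1.645.
So -3.2 = μ − 1.645σ and 150 = μ + 1.645σ.
Subtracting: σ = (150 − -3.2)/(1.645 − (-1.645)) = 46.57.
Then μ = -3.2 − (-1.645)·46.57 = 73.40.

μ = 73.40, σ = 46.57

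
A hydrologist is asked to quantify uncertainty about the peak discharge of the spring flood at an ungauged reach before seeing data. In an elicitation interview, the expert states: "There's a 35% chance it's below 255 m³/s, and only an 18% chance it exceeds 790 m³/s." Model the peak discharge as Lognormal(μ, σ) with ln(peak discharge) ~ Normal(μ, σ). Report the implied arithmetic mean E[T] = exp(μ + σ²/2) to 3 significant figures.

If T ~ Lognormal(μ,σ) then ln T ~ Normal(μ,σ), so the p-quantile of ln T is μ + z_p·σ.
ln(255) = 5.541 and ln(790) = 6.672; z_{0.35} = -0.3853, z_{0.82} = 0.9154.
σ = (6.672 − 5.541)/(0.9154 − (-0.3853)) = 0.869.
μ = 5.541 − (-0.3853)·0.869 = 5.876.
E[T] = exp(μ + σ²/2) = exp(5.876 + 0.3779) = 520 m³/s.

E[T] ≈ 520 m³/s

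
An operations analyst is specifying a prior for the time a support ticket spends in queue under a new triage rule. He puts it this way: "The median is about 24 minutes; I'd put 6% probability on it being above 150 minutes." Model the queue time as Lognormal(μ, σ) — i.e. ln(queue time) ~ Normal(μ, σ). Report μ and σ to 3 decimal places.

If T ~ Lognormal(μ,σ) then ln T ~ Normal(μ,σ), so the p-quantile of ln T is μ + z_p·σ.
ln(24) = 3.178 and ln(150) = 5.011; z_{0.5} = 0, z_{0.94} = 1.555.
σ = (5.011 − 3.178)/(1.555 − (0)) = 1.179.
μ = 3.178 − (0)·1.179 = 3.178.

μ ≈ 3.178, σ ≈ 1.179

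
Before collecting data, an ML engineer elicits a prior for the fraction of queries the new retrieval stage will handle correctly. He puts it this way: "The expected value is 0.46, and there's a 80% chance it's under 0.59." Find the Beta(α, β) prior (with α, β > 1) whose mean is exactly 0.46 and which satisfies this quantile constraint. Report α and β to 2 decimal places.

With mean 0.46 fixed, write α = 0.46s, β = 0.54s where s = α+β.
Need P(θ < 0.59) = 0.8 under Beta(0.46s, 0.54s). Normal approximation: (q−m)/√(m(1−m)/s) ≈ z_{0.8} = 0.842, so s ≈ 0.46·0.54·(0.842)²/(0.59−0.46)² = 10.4.
At s = 10.4: P(θ<0.59) ≈ 0.800. Adjusting to match 0.8 gives s ≈ 10.43.
So α = 0.46·10.43 ≈ 4.80, β = 0.54·10.43 ≈ 5.63.

α ≈ 4.80, β ≈ 5.63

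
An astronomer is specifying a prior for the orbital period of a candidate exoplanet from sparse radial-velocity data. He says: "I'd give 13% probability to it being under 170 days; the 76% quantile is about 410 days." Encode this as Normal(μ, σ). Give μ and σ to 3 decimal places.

The p-quantile of Normal(μ,σ) is μ + z_p·σ, with z_{0.13} = -1.126 and z_{0.76} = 0.7063.
Eliminate σ: μ = (z₂·x₁ − z₁·x₂)/(z₂ − z₁) = (0.7063·170 − (-1.126)·410)/1.833 = 317.506.
Then σ = (x₂ − x₁)/(z₂ − z₁) = (410 − 170)/1.833 = 130.955.

μ = 317.506, σ = 130.955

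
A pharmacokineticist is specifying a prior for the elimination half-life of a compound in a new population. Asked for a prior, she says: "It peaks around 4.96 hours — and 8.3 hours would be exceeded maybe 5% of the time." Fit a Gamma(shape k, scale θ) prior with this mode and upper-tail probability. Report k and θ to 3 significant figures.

Gamma(k,θ) with k>1 has mode (k−1)θ, so θ = 4.96/(k−1).
Need P(X < 8.3) = 0.95 with θ tied to k this way. Start at k = 2, θ = 4.96: P(X<8.3) ≈ 0.498.
Too low — raise k to concentrate. Iterating converges to k ≈ 11.5.
Then θ = 4.96/(11.5−1) ≈ 0.471.

k ≈ 11.5, θ ≈ 0.471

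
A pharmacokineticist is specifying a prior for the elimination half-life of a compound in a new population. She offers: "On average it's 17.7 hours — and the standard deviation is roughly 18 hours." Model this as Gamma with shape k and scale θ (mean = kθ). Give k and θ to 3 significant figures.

k ≈ 0.967, θ ≈ 18.3

For Gamma(k, scale θ): mean = kθ, variance = kθ², so CV = 1/√k.
CV = SD/mean = 18/17.7 = 1.017, hence k = 1/CV² = 0.967.
Then θ = mean/k = 17.7/0.967 = 18.3.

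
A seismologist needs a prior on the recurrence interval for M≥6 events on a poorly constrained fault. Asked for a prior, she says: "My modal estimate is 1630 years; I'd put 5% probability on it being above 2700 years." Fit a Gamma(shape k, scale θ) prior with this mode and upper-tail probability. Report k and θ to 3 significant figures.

Gamma(k,θ) with k>1 has mode (k−1)θ, so θ = 1630/(k−1).
Need P(X < 2700) = 0.95 with θ tied to k this way. Start at k = 2, θ = 1630: P(X<2700) ≈ 0.493.
Too low — raise k to concentrate. Iterating converges to k ≈ 12.
Then θ = 1630/(12−1) ≈ 149.

k ≈ 12, θ ≈ 149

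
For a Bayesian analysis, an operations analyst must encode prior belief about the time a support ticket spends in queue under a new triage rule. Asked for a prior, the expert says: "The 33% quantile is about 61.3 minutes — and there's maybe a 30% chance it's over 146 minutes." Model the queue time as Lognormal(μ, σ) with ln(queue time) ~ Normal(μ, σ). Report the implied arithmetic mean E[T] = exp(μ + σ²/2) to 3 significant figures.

If T ~ Lognormal(μ,σ) then ln T ~ Normal(μ,σ), so the p-quantile of ln T is μ + z_p·σ.
ln(61.3) = 4.116 and ln(146) = 4.984; z_{0.33} = -0.4399, z_{0.7} = 0.5244.
σ = (4.984 − 4.116)/(0.5244 − (-0.4399)) = 0.900.
μ = 4.116 − (-0.4399)·0.900 = 4.512.
E[T] = exp(μ + σ²/2) = exp(4.512 + 0.4049) = 137 minutes.

E[T] ≈ 137 minutes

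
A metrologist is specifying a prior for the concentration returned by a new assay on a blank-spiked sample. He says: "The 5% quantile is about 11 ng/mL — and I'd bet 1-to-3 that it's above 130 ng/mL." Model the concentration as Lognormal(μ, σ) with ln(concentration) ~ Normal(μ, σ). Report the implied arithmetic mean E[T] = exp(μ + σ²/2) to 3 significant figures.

E[T] ≈ 112 ng/mL

If T ~ Lognormal(μ,σ) then ln T ~ Normal(μ,σ), so the p-quantile of ln T is μ + z_p·σ.
ln(11) = 2.398 and ln(130) = 4.868; z_{0.05} = -1.645, z_{0.75} = 0.6745.
σ = (4.868 − 2.398)/(0.6745 − (-1.645)) = 1.065.
μ = 2.398 − (-1.645)·1.065 = 4.149.
E[T] = exp(μ + σ²/2) = exp(4.149 + 0.5669) = 112 ng/mL.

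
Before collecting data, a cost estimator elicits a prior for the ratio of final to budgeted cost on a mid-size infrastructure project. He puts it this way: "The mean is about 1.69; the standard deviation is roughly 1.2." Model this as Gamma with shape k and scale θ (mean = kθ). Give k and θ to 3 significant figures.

k ≈ 1.98, θ ≈ 0.852

For Gamma(k, scale θ): mean = kθ, variance = kθ², so CV = 1/√k.
CV = SD/mean = 1.2/1.69 = 0.7101, hence k = 1/CV² = 1.98.
Then θ = mean/k = 1.69/1.98 = 0.852.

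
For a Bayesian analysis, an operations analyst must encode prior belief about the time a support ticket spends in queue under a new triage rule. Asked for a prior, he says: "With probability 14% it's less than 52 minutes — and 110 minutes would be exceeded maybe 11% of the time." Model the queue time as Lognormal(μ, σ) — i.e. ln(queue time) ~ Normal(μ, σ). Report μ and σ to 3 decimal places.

If T ~ Lognormal(μ,σ) then ln T ~ Normal(μ,σ), so the p-quantile of ln T is μ + z_p·σ.
ln(52) = 3.951 and ln(110) = 4.7; z_{0.14} = -1.08, z_{0.89} = 1.227.
σ = (4.7 − 3.951)/(1.227 − (-1.08)) = 0.325.
μ = 3.951 − (-1.08)·0.325 = 4.302.

μ ≈ 4.302, σ ≈ 0.325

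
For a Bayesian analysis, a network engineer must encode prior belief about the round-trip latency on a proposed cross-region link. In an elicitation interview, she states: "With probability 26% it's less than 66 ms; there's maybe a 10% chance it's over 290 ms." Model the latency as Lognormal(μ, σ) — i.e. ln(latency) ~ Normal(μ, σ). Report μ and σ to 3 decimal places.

If T ~ Lognormal(μ,σ) then ln T ~ Normal(μ,σ), so the p-quantile of ln T is μ + z_p·σ.
ln(66) = 4.19 and ln(290) = 5.67; z_{0.26} = -0.6433, z_{0.9} = 1.282.
σ = (5.67 − 4.19)/(1.282 − (-0.6433)) = 0.769.
μ = 4.19 − (-0.6433)·0.769 = 4.684.

μ ≈ 4.684, σ ≈ 0.769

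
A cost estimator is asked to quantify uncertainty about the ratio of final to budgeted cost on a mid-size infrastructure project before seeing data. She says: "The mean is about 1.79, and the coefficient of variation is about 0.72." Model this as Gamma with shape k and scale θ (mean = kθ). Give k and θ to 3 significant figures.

For Gamma(k, scale θ): mean = kθ, variance = kθ², so CV = 1/√k.
CV = 0.72, hence k = 1/CV² = 1.93.
Then θ = mean/k = 1.79/1.93 = 0.928.

k ≈ 1.93, θ ≈ 0.928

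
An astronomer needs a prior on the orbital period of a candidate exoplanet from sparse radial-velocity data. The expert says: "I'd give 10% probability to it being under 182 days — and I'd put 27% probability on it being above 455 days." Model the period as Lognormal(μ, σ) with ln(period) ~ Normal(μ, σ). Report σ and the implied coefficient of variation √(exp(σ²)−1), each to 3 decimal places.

σ ≈ 0.484, CV ≈ 0.513

If T ~ Lognormal(μ,σ) then ln T ~ Normal(μ,σ), so the p-quantile of ln T is μ + z_p·σ.
ln(182) = 5.204 and ln(455) = 6.12; z_{0.1} = -1.282, z_{0.73} = 0.6128.
σ = (6.12 − 5.204)/(0.6128 − (-1.282)) = 0.484.
μ = 5.204 − (-1.282)·0.484 = 5.824.
CV = √(exp(σ²)−1) = √(exp(0.2340)−1) = 0.513.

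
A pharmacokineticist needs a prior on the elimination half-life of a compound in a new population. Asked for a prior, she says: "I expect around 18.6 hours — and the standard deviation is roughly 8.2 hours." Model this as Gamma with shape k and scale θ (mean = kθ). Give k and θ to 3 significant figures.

k ≈ 5.15, θ ≈ 3.62

For Gamma(k, scale θ): mean = kθ, variance = kθ², so CV = 1/√k.
CV = SD/mean = 8.2/18.6 = 0.4409, hence k = 1/CV² = 5.15.
Then θ = mean/k = 18.6/5.15 = 3.62.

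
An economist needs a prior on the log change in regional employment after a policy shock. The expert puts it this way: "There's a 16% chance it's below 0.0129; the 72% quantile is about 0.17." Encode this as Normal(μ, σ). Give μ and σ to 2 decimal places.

For Normal(μ,σ), the p-quantile is μ + z_p·σ. Here z_{0.16} = -0.9945, z_{0.72} = 0.5828.
So 0.0129 = μ − 0.9945σ and 0.17 = μ + 0.5828σ.
Subtracting: σ = (0.17 − 0.0129)/(0.5828 − (-0.9945)) = 0.10.
Then μ = 0.0129 − (-0.9945)·0.10 = 0.11.

μ = 0.11, σ = 0.10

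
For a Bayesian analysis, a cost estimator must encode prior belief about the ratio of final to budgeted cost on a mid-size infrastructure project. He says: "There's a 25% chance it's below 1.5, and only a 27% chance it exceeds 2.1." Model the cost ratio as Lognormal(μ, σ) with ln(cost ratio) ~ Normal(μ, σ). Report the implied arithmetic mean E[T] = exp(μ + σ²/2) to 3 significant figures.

E[T] ≈ 1.85

If T ~ Lognormal(μ,σ) then ln T ~ Normal(μ,σ), so the p-quantile of ln T is μ + z_p·σ.
ln(1.5) = 0.4055 and ln(2.1) = 0.7419; z_{0.25} = -0.6745, z_{0.73} = 0.6128.
σ = (0.7419 − 0.4055)/(0.6128 − (-0.6745)) = 0.261.
μ = 0.4055 − (-0.6745)·0.261 = 0.582.
E[T] = exp(μ + σ²/2) = exp(0.582 + 0.0342) = 1.85.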